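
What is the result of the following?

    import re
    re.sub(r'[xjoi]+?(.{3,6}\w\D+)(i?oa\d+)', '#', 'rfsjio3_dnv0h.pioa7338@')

This matches one or more of one of [xjoi] (lazy); then 3 to 6 of any character, then a word character, then one or more of a non-digit (captured); then optionally the literal 'i', then the literal 'oa', then one or more of a digit (captured).
Matches: at [3:22] → 'jio3_dnv0h.pioa7338'.
Each match is replaced by '#'.

'rfs#@'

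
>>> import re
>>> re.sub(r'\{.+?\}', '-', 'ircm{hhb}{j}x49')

'ircm--x49'

Matches: at [4:9] → '{hhb}'; at [9:12] → '{j}'.
`sub` substitutes '-' at each match site.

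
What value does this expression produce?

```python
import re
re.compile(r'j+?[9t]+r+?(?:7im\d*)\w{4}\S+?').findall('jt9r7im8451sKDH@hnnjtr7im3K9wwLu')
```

A non-greedy quantifier consumes as few characters as it can — just enough that the remainder of the pattern still matches from where it stops; whatever follows it matches normally.
With no groups in the pattern, `findall` gives back each whole match — 2 here.

['jt9r7im8451sKDH@', 'jtr7im3K9wwL']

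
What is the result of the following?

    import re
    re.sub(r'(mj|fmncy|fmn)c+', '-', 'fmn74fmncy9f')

Matches: at [5:9] → 'fmnc'.
`sub` substitutes '-' at each match site.

'fmn74-y9f'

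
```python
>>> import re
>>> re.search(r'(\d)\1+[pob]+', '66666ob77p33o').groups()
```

The match spans [0:7] → '66666ob'.
Captured: group 1 = '6'.

('6',)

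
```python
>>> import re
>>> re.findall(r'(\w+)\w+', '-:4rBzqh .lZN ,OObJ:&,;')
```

['4rBzq', 'lZ', 'OOb']

Pattern: one or more of a word character (captured); then one or more of a word character.
`findall` collects group 1 from each match (3 total).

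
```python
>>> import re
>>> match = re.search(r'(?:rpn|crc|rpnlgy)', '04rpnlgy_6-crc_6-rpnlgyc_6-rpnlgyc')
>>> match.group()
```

'rpn'

The regex engine tests alternatives in the order written; an earlier branch that matches wins even if a later one would match more.
`re.search` tries every starting position until one works.
The match spans [2:5] → 'rpn'.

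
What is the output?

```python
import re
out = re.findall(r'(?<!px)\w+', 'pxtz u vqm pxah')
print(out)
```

['pxtz', 'u', 'vqm', 'pxah']

The negative lookaround is zero-width — it rules out positions where the adjacent text would match, without consuming anything.
Since nothing is captured, `findall` lists the 4 matched substrings directly.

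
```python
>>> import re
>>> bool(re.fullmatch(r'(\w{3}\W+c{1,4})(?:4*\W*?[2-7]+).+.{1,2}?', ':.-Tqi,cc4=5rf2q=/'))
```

`fullmatch` succeeds only if the pattern covers the string from start to end.
Here the string isn't matched end-to-end, so the call returns None, and `bool(None)` is False.

False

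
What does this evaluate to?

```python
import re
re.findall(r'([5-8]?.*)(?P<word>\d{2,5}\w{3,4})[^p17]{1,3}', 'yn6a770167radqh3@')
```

This matches optionally a character in [5-8], then zero or more of any character (captured); then 2 to 5 of a digit, then 3 to 4 of a word character (captured as 'word'); then 1 to 3 of any character except [p17].
Matches: at [0:17] match 'yn6a770167radqh3@', groups = ('yn6a7701', '67radq').
With 2 capturing groups, `findall` returns a 2-tuple per match.

[('yn6a7701', '67radq')]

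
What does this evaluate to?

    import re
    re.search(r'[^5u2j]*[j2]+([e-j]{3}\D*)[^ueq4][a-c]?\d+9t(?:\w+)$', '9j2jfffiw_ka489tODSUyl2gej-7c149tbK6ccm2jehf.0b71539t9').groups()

This matches zero or more of any character except [5u2j], then one or more of one of [j2]; then exactly 3 of a character in [e-j], then zero or more of a non-digit (captured); then any character except [ueq4], then optionally a character in [a-c]; then one or more of a digit, then the literal '9t'; then one or more of a word character (non-capturing group); then anchored at the end.
`search` walks the string left to right and returns the first match it finds.
The match spans [26:54] → '-7c149tbK6ccm2jehf.0b71539t9'.
Captured: group 1 = 'ehf.'.

('ehf.',)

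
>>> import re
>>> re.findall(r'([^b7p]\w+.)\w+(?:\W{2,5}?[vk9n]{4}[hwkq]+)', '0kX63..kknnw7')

The pattern matches any character except [b7p], then one or more of a word character, then any character (captured); then one or more of a word character; then 2 to 5 of a non-word character (lazy), then exactly 4 of one of [vk9n], then one or more of one of [hwkq] (non-capturing group).
Walking the string: at [0:12] match '0kX63..kknnw', group 1 = '0kX6'.
Because there's exactly one group, `findall` drops the full match and keeps group 1 from the one hit.

['0kX6']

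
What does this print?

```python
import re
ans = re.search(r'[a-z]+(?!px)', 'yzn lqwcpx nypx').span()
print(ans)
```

(0, 3)

Because the assertion is negative and zero-width, positions next to the forbidden text are skipped.
`re.search` scans for the first position where the pattern succeeds.
The match spans [0:3] → 'yzn'.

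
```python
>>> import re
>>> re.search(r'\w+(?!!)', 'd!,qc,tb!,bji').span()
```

A negative assertion filters positions out without eating any characters.
The match spans [3:5] → 'qc'.

(3, 5)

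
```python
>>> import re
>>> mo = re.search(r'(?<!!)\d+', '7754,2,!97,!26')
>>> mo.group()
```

The negative lookaround is zero-width — it rules out positions where the adjacent text would match, without consuming anything.
`search` walks the string left to right and returns the first match it finds.
The match spans [0:4] → '7754'.

'7754'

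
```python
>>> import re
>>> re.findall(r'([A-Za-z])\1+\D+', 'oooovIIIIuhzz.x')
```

['o']

A backreference is literal: `\1` must see the identical characters the first group matched.
Scanning left to right: at [0:15] match 'oooovIIIIuhzz.x', group 1 = 'o'.
One capturing group, so `findall` returns just the captured substring from the one match — 1 in all.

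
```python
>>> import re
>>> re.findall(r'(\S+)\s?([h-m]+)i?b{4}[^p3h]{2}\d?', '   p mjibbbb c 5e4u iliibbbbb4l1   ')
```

The pattern matches one or more of a non-whitespace character (captured); then optionally whitespace; then one or more of a character in [h-m] (captured); then optionally a literal 'i'; then exactly 4 of the literal 'b', then exactly 2 of any character except [p3h], then optionally a digit.
Walking the string: at [3:14] match 'p mjibbbb c', groups = ('p', 'mji'); at [15:30] match '5e4u iliibbbbb4', groups = ('5e4u', 'ilii').
With 2 capturing groups, `findall` returns a 2-tuple per match.

[('p', 'mji'), ('5e4u', 'ilii')]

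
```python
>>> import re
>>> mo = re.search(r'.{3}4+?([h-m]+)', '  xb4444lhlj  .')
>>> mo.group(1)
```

'lhlj'

The pattern matches exactly 3 of any character, then one or more of a literal '4' (lazy); then one or more of a character in [h-m] (captured).
Unlike `match`, `search` isn't anchored — it looks for the pattern anywhere in the string.
The match spans [1:12] → ' xb4444lhlj'.
Captured: group 1 = 'lhlj'.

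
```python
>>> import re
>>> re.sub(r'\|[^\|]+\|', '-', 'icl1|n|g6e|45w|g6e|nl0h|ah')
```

'icl1-g6e-g6e-ah'

`sub` substitutes '-' at each match site.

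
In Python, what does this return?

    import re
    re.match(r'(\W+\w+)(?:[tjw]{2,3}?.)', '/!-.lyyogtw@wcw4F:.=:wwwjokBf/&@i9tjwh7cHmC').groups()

('/!-.lyyog',)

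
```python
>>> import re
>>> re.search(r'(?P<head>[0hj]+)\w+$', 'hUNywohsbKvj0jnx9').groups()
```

('h',)

The match spans [0:17] → 'hUNywohsbKvj0jnx9'.
Captured: group 1 = 'h'.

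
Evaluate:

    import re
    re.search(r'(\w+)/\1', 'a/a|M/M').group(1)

The match spans [0:3] → 'a/a'.
Captured: group 1 = 'a'.

'a'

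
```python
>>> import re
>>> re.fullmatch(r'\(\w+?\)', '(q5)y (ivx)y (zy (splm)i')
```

None

`fullmatch` succeeds only if the pattern covers the string from start to end.
Here the pattern can't cover the whole string, so the call returns None.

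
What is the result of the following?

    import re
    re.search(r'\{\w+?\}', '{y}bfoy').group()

`search` walks the string left to right and returns the first match it finds.
The match spans [0:3] → '{y}'.

'{y}'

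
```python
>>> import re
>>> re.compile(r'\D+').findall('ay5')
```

['ay']

The pattern matches one or more of a non-digit.
Scanning left to right: at [0:2] → 'ay'.
No capturing groups, so `findall` returns the 1 full match string.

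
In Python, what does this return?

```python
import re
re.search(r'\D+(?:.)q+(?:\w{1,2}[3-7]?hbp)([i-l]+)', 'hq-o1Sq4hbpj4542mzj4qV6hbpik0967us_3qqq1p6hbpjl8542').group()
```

'mzj4qV6hbpik'

The match spans [16:28] → 'mzj4qV6hbpik'.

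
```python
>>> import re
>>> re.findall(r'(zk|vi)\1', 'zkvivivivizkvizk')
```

['vi', 'vi']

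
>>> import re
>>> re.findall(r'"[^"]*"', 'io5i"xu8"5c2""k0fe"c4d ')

Walking the string: at [4:9] → '"xu8"'; at [12:14] → '""'.
`findall` yields the raw match text (2 of them) because the pattern has no groups.

['"xu8"', '""']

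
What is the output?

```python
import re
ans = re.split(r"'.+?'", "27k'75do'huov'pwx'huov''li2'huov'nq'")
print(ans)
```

['27k', 'huov', 'huov', 'huov', '']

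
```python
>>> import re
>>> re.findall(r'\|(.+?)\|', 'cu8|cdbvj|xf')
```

['cdbvj']

One capturing group, so `findall` returns just the captured substring from the one match — 1 in all.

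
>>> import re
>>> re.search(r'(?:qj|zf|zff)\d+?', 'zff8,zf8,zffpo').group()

'zff8'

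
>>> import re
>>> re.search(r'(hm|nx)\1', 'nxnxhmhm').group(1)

The match spans [0:4] → 'nxnx'.
Captured: group 1 = 'nx'.

'nx'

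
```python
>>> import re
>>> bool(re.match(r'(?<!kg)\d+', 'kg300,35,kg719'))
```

False

The negative lookahead/lookbehind blocks any match where the forbidden context is present.
With `match`, the pattern is implicitly anchored at the beginning.
Here position 0 doesn't satisfy it, so the call returns None, and `bool(None)` is False.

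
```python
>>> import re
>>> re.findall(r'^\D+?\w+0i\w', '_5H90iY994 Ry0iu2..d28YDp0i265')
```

['_5H90iY']

The pattern matches anchored at the start of the string; then one or more of a non-digit (lazy); then one or more of a word character; then the literal '0i', then a word character.
Scanning left to right: at [0:7] → '_5H90iY'.
With no groups in the pattern, `findall` gives back each whole match — 1 here.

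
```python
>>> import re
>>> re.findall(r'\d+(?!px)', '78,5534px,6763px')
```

The negative lookahead/lookbehind blocks any match where the forbidden context is present.
No capturing groups, so `findall` returns the 3 full match strings.

['78', '553', '676']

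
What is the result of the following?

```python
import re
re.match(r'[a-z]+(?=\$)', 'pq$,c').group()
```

'pq'

`re.match` only tries the pattern at the start of the string.
The match spans [0:2] → 'pq'.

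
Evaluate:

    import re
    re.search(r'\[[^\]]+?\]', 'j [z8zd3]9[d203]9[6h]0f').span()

`re.search` scans for the first position where the pattern succeeds.
The match spans [2:9] → '[z8zd3]'.

(2, 9)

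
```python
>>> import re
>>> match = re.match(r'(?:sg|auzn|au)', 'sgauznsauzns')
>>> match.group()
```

'sg'

`re.match` won't scan ahead — the pattern has to work from the very first character.
The match spans [0:2] → 'sg'.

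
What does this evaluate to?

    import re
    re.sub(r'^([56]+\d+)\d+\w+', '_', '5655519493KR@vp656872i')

'_@vp656872i'

This matches anchored at the start of the string; then one or more of one of [56], then one or more of a digit (captured); then one or more of a digit; then one or more of a word character.
Matches: at [0:12] → '5655519493KR'.
Every occurrence is swapped for '_'.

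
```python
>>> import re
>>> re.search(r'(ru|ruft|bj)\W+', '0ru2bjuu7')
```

Here nothing in the string fits, so the call returns None.

None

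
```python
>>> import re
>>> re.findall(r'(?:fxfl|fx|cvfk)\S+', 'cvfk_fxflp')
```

['cvfk_fxflp']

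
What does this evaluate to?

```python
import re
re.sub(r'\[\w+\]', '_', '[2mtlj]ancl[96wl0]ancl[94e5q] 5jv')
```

Every occurrence is swapped for '_'.

'_ancl_ancl_ 5jv'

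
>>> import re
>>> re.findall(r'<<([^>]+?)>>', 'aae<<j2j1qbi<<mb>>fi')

Matches: at [3:18] match '<<j2j1qbi<<mb>>', group 1 = 'j2j1qbi<<mb'.
`findall` collects group 1 from the one match (1 total).

['j2j1qbi<<mb']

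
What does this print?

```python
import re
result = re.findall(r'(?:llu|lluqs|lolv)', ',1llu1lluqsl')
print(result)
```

`|` is ordered: at each position the engine commits to the first alternative that works.
`findall` yields the raw match text (2 of them) because the pattern has no groups.

['llu', 'llu']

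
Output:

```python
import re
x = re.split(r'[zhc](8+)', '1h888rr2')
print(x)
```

This matches one of [zhc]; then one or more of a literal '8' (captured).
Matches to split on: at [1:5] → 'h888'.
`re.split` interleaves the captured-group text with the surrounding fragments.

['1', '888', 'rr2']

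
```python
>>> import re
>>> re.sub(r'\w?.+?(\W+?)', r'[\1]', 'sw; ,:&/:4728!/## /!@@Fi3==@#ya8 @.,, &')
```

This matches optionally a word character; then one or more of any character (lazy); then one or more of a non-word character (lazy) (captured).
Because the quantifier is non-greedy, it stops expanding at the earliest point where the rest of the pattern can succeed.
Matches: at [0:3] → 'sw;'; at [3:5] → ' ,'; at [5:7] → ':&'; at [7:9] → '/:'; at [9:14] → '4728!'; ….
The replacement refers to a captured group, so each match is rewritten using its own captured text.

'[;][,][&][:][!][#][ ][!][@][=][@][ ][.][,][&]'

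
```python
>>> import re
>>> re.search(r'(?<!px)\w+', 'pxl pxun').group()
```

'pxl'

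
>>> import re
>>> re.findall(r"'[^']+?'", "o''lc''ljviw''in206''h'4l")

["'lc'", "'ljviw'", "'in206'", "'h'"]

Scanning left to right: at [2:6] → "'lc'"; at [6:13] → "'ljviw'"; at [13:20] → "'in206'"; at [20:23] → "'h'".
Since nothing is captured, `findall` lists the 4 matched substrings directly.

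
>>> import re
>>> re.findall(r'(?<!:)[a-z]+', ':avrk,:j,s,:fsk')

`(?!…)`/`(?<!…)` only lets a position through if the neighbouring text does NOT match; no characters are consumed.
Scanning left to right: at [2:5] → 'vrk'; at [9:10] → 's'; at [13:15] → 'sk'.
No capturing groups, so `findall` returns the 3 full match strings.

['vrk', 's', 'sk']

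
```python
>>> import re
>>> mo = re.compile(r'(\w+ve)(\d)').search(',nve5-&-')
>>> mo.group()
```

Pattern: one or more of a word character, then the literal 've' (captured); then a digit (captured).
`search` walks the string left to right and returns the first match it finds.
The match spans [1:5] → 'nve5'.
Captured: group 1 = 'nve', group 2 = '5'.

'nve5'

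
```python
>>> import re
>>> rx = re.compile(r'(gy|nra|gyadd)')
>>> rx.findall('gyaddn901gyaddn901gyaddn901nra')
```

['gy', 'gy', 'gy', 'nra']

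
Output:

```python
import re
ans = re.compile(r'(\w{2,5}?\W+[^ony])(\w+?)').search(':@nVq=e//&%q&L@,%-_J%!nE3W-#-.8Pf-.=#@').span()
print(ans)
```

(18, 23)

Lazy quantifiers expand one character at a time until the remainder of the pattern can match.
The match spans [18:23] → '_J%!n'.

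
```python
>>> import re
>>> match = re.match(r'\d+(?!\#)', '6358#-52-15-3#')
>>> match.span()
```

(0, 3)

`(?!…)`/`(?<!…)` only lets a position through if the neighbouring text does NOT match; no characters are consumed.
With `match`, the pattern is implicitly anchored at the beginning.
The match spans [0:3] → '635'.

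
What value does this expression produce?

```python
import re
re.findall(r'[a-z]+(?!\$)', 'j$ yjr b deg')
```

The negative lookahead/lookbehind blocks any match where the forbidden context is present.
Walking the string: at [3:6] → 'yjr'; at [7:8] → 'b'; at [9:12] → 'deg'.
No capturing groups, so `findall` returns the 3 full match strings.

['yjr', 'b', 'deg']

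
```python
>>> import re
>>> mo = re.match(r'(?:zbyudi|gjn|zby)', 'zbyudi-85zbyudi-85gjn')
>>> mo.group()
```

'zbyudi'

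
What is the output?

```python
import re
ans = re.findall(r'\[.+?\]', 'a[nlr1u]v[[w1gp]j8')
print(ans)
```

['[nlr1u]', '[[w1gp]']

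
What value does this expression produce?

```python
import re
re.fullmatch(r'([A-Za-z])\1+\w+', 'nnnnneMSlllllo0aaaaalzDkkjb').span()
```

`re.fullmatch` is like wrapping the pattern in `^…$` (in single-line mode).
The match spans [0:27] → 'nnnnneMSlllllo0aaaaalzDkkjb'.

(0, 27)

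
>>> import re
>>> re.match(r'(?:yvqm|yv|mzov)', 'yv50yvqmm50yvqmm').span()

(0, 2)

With `match`, the pattern is implicitly anchored at the beginning.
The match spans [0:2] → 'yv'.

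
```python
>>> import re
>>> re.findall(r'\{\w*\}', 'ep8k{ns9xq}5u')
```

['{ns9xq}']

Walking the string: at [4:11] → '{ns9xq}'.
`findall` yields the raw match text (1 of them) because the pattern has no groups.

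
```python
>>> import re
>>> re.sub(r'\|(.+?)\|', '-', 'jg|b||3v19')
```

Matches: at [2:5] → '|b|'.
Each match is replaced by '-'.

'jg-|3v19'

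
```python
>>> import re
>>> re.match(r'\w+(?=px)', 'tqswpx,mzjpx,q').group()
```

'tqsw'

With `match`, the pattern is implicitly anchored at the beginning.
The match spans [0:4] → 'tqsw'.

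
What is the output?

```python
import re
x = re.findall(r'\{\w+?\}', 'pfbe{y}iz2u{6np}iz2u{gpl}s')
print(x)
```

['{y}', '{6np}', '{gpl}']

`findall` yields the raw match text (3 of them) because the pattern has no groups.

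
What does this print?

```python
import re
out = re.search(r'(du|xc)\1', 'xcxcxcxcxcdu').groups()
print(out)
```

`\1` is not a pattern — it's the concrete string captured by group 1, re-applied verbatim.
Unlike `match`, `search` isn't anchored — it looks for the pattern anywhere in the string.
The match spans [0:4] → 'xcxc'.
Captured: group 1 = 'xc'.

('xc',)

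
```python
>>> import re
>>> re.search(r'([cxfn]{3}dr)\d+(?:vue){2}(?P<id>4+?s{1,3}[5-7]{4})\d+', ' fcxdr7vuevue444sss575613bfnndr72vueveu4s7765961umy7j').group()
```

The match spans [1:25] → 'fcxdr7vuevue444sss575613'.

'fcxdr7vuevue444sss575613'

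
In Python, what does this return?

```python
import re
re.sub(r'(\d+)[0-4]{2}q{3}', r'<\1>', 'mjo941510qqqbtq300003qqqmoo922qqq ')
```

Pattern: one or more of a digit (captured); then exactly 2 of a character in [0-4], then exactly 3 of the literal 'q'.
Each match is replaced using the text its own group 1 captured.

'mjo<9415>btq<3000>moo<9> '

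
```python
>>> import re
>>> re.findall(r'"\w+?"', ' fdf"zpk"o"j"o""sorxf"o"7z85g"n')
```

['"zpk"', '"j"', '"sorxf"', '"7z85g"']

No capturing groups, so `findall` returns the 4 full match strings.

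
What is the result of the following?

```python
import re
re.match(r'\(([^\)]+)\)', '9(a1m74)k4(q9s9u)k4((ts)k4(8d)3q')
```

None

`match` is anchored at position 0; if the pattern doesn't fit there, it returns None.
Here the pattern fails at index 0, so the call returns None.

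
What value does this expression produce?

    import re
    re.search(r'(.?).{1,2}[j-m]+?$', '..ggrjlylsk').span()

(7, 11)

The pattern matches optionally any character (captured); then 1 to 2 of any character; then one or more of a character in [j-m] (lazy); then anchored at the end.
`re.search` scans for the first position where the pattern succeeds.
The match spans [7:11] → 'ylsk'.
Captured: group 1 = 'y'.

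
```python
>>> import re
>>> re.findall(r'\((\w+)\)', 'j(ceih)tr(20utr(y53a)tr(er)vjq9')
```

['ceih', 'y53a', 'er']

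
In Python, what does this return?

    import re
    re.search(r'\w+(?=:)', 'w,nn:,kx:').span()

Because the assertion is zero-width, the text it checks is not consumed and won't appear in the result.
Unlike `match`, `search` isn't anchored — it looks for the pattern anywhere in the string.
The match spans [2:4] → 'nn'.

(2, 4)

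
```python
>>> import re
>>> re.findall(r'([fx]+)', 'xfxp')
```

['xfx']

Pattern: one or more of one of [fx] (captured).
Matches: at [0:3] match 'xfx', group 1 = 'xfx'.
Because there's exactly one group, `findall` drops the full match and keeps group 1 from the one hit.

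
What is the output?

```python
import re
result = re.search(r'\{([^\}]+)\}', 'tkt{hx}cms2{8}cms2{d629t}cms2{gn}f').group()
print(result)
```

{hx}

`re.search` scans for the first position where the pattern succeeds.
The match spans [3:7] → '{hx}'.
Captured: group 1 = 'hx'.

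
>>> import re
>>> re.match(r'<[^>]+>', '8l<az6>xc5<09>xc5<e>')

None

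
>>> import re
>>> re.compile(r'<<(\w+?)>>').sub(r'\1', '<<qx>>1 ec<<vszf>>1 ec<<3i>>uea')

Matches: at [0:6] → '<<qx>>'; at [10:18] → '<<vszf>>'; at [22:28] → '<<3i>>'.
`\1` in the replacement pulls in group 1's text for each match.

'qx1 ecvszf1 ec3iuea'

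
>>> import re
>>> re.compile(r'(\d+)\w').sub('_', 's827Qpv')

Pattern: one or more of a digit (captured); then a word character.
`sub` substitutes '_' at each match site.

's_pv'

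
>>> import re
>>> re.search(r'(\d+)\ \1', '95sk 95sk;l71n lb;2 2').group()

'2 2'

A backreference is literal: `\1` must see the identical characters the first group matched.
The match spans [18:21] → '2 2'.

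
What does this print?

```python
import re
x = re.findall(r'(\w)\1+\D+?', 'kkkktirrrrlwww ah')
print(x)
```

['k', 'r', 'w']

`\1` is not a pattern — it's the concrete string captured by group 1, re-applied verbatim.
Walking the string: at [0:5] match 'kkkkt', group 1 = 'k'; at [6:11] match 'rrrrl', group 1 = 'r'; at [11:15] match 'www ', group 1 = 'w'.
`findall` collects group 1 from each match (3 total).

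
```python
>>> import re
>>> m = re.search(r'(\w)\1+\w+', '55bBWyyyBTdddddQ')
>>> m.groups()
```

A backreference is literal: `\1` must see the identical characters the first group matched.
`search` walks the string left to right and returns the first match it finds.
The match spans [0:16] → '55bBWyyyBTdddddQ'.
Captured: group 1 = '5'.

('5',)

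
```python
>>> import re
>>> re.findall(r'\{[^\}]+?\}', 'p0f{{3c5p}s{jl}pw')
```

['{{3c5p}', '{jl}']

Scanning left to right: at [3:10] → '{{3c5p}'; at [11:15] → '{jl}'.
No capturing groups, so `findall` returns the 2 full match strings.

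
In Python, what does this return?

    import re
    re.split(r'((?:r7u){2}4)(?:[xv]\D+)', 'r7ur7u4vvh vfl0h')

The pattern matches the literal 'r7u' repeated 2 times, then the literal '4' (captured); then one of [xv], then one or more of a non-digit (non-capturing group).
With a capturing group present, the delimiter's captured portion is kept in the result list.

['', 'r7ur7u4', '0h']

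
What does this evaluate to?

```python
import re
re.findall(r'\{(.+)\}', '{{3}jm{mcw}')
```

['{3}jm{mcw']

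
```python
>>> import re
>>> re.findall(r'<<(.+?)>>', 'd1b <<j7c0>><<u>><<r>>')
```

['j7c0', 'u', 'r']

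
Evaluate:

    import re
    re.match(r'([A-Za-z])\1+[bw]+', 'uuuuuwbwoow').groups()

('u',)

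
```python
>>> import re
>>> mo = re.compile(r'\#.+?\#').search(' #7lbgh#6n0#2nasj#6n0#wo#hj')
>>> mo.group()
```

'#7lbgh#'

Because the quantifier is non-greedy, it stops expanding at the earliest point where the rest of the pattern can succeed.
`re.search` scans for the first position where the pattern succeeds.
The match spans [1:8] → '#7lbgh#'.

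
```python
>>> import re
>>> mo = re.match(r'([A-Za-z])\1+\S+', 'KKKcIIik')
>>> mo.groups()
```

('K',)

The match spans [0:8] → 'KKKcIIik'.
Captured: group 1 = 'K'.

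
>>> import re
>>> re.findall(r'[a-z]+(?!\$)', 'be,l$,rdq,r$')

['be', 'rdq']

The negative lookahead/lookbehind blocks any match where the forbidden context is present.
Matches: at [0:2] → 'be'; at [6:9] → 'rdq'.
Since nothing is captured, `findall` lists the 2 matched substrings directly.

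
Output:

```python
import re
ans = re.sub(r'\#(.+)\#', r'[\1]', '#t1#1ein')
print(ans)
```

[t1]1ein

`\1` in the replacement pulls in group 1's text for each match.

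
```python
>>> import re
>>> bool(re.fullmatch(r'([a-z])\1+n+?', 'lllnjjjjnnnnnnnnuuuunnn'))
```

After group 1 captures some text, `\1` only succeeds where that same text appears again.
`re.fullmatch` is like wrapping the pattern in `^…$` (in single-line mode).
Here the string isn't matched end-to-end, so the call returns None, and `bool(None)` is False.

False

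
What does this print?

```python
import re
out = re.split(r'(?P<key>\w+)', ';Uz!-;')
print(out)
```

Pattern: one or more of a word character (captured as 'key').
Matches to split on: at [1:3] → 'Uz'.
`re.split` interleaves the captured-group text with the surrounding fragments.

[';', 'Uz', '!-;']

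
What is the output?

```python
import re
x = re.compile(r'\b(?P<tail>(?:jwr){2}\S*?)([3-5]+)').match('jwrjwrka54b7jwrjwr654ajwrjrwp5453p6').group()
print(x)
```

jwrjwrka54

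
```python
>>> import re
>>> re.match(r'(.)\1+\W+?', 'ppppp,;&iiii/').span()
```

The backreference `\1` re-matches whatever the first group consumed, character for character.
With `match`, the pattern is implicitly anchored at the beginning.
The match spans [0:6] → 'ppppp,'.
Captured: group 1 = 'p'.

(0, 6)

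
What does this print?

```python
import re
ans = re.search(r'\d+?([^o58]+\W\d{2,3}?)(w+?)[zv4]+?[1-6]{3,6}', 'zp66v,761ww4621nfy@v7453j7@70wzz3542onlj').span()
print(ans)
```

The match spans [2:15] → '66v,761ww4621'.

(2, 15)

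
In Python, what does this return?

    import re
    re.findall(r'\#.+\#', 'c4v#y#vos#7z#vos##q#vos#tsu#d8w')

['#y#vos#7z#vos##q#vos#tsu#']

`findall` yields the raw match text (1 of them) because the pattern has no groups.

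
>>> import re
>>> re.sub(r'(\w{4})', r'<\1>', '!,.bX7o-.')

The replacement refers to a captured group, so each match is rewritten using its own captured text.

'!,.<bX7o>-.'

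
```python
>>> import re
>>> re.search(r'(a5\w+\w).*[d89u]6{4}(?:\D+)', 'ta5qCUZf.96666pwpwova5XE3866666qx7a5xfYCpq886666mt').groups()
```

('a5qCUZf',)

The pattern matches the literal 'a5', then one or more of a word character, then a word character (captured); then zero or more of any character, then one of [d89u]; then exactly 4 of a literal '6'; then one or more of a non-digit (non-capturing group).
`re.search` scans for the first position where the pattern succeeds.
The match spans [1:50] → 'a5qCUZf.96666pwpwova5XE3866666qx7a5xfYCpq886666mt'.
Captured: group 1 = 'a5qCUZf'.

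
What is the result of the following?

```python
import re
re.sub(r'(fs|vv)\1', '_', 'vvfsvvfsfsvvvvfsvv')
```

'vvfsvv__fsvv'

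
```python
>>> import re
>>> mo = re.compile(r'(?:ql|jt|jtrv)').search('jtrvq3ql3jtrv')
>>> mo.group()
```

Alternation isn't longest-match — the leftmost alternative that fits at this position is chosen.
The match spans [0:2] → 'jt'.

'jt'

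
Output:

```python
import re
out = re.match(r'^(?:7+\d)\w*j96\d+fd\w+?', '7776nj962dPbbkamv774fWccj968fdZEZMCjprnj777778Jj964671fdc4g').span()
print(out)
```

(0, 57)

`re.match` only tries the pattern at the start of the string.
The match spans [0:57] → '7776nj962dPbbkamv774fWccj968fdZEZMCjprnj777778Jj964671fdc'.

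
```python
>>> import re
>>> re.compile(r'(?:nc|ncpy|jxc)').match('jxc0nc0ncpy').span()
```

With `match`, the pattern is implicitly anchored at the beginning.
The match spans [0:3] → 'jxc'.

(0, 3)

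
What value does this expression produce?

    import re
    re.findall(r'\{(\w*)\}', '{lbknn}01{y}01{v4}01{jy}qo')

['lbknn', 'y', 'v4', 'jy']

Walking the string: at [0:7] match '{lbknn}', group 1 = 'lbknn'; at [9:12] match '{y}', group 1 = 'y'; at [14:18] match '{v4}', group 1 = 'v4'; at [20:24] match '{jy}', group 1 = 'jy'.
One capturing group, so `findall` returns just the captured substring from each match — 4 in all.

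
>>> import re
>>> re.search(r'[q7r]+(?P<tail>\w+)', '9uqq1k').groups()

('1k',)

Pattern: one or more of one of [q7r]; then one or more of a word character (captured as 'tail').
`search` walks the string left to right and returns the first match it finds.
The match spans [2:6] → 'qq1k'.
Captured: group 1 = '1k'.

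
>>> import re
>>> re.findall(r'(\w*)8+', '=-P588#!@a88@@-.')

['P58', 'a8']

`findall` collects group 1 from each match (2 total).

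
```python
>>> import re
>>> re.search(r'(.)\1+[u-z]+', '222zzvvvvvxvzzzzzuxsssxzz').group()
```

'222zzvvvvvxvzzzzzux'

`\1` is not a pattern — it's the concrete string captured by group 1, re-applied verbatim.
`re.search` tries every starting position until one works.
The match spans [0:19] → '222zzvvvvvxvzzzzzux'.
Captured: group 1 = '2'.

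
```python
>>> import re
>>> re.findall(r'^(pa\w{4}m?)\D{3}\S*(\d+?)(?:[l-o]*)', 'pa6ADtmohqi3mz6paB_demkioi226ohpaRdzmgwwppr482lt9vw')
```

[('pa6ADtm', '9')]

Pattern: anchored at the start of the string; then the literal 'pa', then exactly 4 of a word character, then optionally the literal 'm' (captured); then exactly 3 of a non-digit, then zero or more of a non-whitespace character; then one or more of a digit (lazy) (captured); then zero or more of a character in [l-o] (non-capturing group).
Walking the string: at [0:49] match 'pa6ADtmohqi3mz6paB_demkioi226ohpaRdzmgwwppr482lt9', groups = ('pa6ADtm', '9').
`findall` packs the 2 group values into a tuple for every match.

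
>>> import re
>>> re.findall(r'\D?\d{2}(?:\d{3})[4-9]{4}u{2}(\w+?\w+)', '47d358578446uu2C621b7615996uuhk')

['2C621b7615996uuhk']

Pattern: optionally a non-digit, then exactly 2 of a digit; then exactly 3 of a digit (non-capturing group); then exactly 4 of a character in [4-9], then exactly 2 of a literal 'u'; then one or more of a word character (lazy), then one or more of a word character (captured).
Matches: at [2:31] match 'd358578446uu2C621b7615996uuhk', group 1 = '2C621b7615996uuhk'.
`findall` collects group 1 from the one match (1 total).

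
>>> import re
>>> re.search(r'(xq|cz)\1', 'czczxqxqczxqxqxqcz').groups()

('cz',)

The match spans [0:4] → 'czcz'.
Captured: group 1 = 'cz'.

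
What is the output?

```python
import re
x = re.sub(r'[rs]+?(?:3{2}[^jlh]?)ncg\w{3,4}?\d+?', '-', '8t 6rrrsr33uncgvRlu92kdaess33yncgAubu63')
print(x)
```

8t 6-2kdae-3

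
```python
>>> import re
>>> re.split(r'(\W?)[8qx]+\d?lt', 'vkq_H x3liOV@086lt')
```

Pattern: optionally a non-word character (captured); then one or more of one of [8qx], then optionally a digit, then the literal 'lt'.
Matches to split on: at [14:18] → '86lt'.
The group in the pattern means `split` returns the separators' captures alongside the pieces.

['vkq_H x3liOV@0', '', '']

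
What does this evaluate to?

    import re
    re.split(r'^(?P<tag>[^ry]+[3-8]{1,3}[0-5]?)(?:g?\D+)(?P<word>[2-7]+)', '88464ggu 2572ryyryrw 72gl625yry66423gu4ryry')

['', '88464ggu 2572', '72', 'gl625yry66423gu4ryry']

Pattern: anchored at the start of the string; then one or more of any character except [ry], then 1 to 3 of a character in [3-8], then optionally a character in [0-5] (captured as 'tag'); then optionally a literal 'g', then one or more of a non-digit (non-capturing group); then one or more of a character in [2-7] (captured as 'word').
Matches to split on: at [0:23] → '88464ggu 2572ryyryrw 72'.
The group in the pattern means `split` returns the separators' captures alongside the pieces.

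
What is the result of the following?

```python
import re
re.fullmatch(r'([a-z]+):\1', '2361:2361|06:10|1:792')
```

None

`re.fullmatch` is like wrapping the pattern in `^…$` (in single-line mode).
Here the string isn't matched end-to-end, so the call returns None.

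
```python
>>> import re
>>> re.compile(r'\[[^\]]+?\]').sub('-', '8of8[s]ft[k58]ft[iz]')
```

'8of8-ft-ft-'

Every occurrence is swapped for '-'.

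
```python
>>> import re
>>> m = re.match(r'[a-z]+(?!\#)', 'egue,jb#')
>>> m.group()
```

Because the assertion is negative and zero-width, positions next to the forbidden text are skipped.
`re.match` only tries the pattern at the start of the string.
The match spans [0:4] → 'egue'.

'egue'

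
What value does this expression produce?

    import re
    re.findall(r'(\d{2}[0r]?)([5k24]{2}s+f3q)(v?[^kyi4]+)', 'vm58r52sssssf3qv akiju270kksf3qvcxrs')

[('58r', '52sssssf3q', 'v a'), ('270', 'kksf3q', 'vcxrs')]

This matches exactly 2 of a digit, then optionally one of [0r] (captured); then exactly 2 of one of [5k24], then one or more of the literal 's', then the literal 'f3q' (captured); then optionally a literal 'v', then one or more of any character except [kyi4] (captured).
Walking the string: at [2:18] match '58r52sssssf3qv a', groups = ('58r', '52sssssf3q', 'v a'); at [22:36] match '270kksf3qvcxrs', groups = ('270', 'kksf3q', 'vcxrs').
3 groups means each result is a tuple of 3 captured strings — 2 here.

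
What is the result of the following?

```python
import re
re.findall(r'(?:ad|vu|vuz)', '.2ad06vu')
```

['ad', 'vu']

`findall` yields the raw match text (2 of them) because the pattern has no groups.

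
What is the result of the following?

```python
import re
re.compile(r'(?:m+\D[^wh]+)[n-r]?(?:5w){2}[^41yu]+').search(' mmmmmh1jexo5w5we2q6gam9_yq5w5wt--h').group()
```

'mmmmmh1jexo5w5we2q6gam9_'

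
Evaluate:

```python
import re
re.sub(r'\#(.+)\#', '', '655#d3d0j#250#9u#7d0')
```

'6557d0'

Matches: at [3:17] → '#d3d0j#250#9u#'.
`sub` substitutes '' at each match site.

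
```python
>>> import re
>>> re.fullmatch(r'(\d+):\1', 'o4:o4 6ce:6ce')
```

None

`fullmatch` succeeds only if the pattern covers the string from start to end.
Here the pattern can't cover the whole string, so the call returns None.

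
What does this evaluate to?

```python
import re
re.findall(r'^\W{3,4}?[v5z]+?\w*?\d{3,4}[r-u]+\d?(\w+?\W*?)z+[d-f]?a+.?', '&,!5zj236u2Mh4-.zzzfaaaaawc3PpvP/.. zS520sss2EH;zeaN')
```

['Mh4-.']

The pattern matches anchored at the start of the string; then 3 to 4 of a non-word character (lazy); then one or more of one of [v5z] (lazy), then zero or more of a word character (lazy); then 3 to 4 of a digit, then one or more of a character in [r-u], then optionally a digit; then one or more of a word character (lazy), then zero or more of a non-word character (lazy) (captured); then one or more of the literal 'z', then optionally a character in [d-f], then one or more of the literal 'a'; then optionally any character.
Walking the string: at [0:26] match '&,!5zj236u2Mh4-.zzzfaaaaaw', group 1 = 'Mh4-.'.
With a single group, `findall` returns only what that group captured — 1 item.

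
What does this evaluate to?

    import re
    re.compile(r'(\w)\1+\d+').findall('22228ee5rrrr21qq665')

A backreference is literal: `\1` must see the identical characters the first group matched.
Scanning left to right: at [0:5] match '22228', group 1 = '2'; at [5:8] match 'ee5', group 1 = 'e'; at [8:14] match 'rrrr21', group 1 = 'r'; at [14:19] match 'qq665', group 1 = 'q'.
One capturing group, so `findall` returns just the captured substring from each match — 4 in all.

['2', 'e', 'r', 'q']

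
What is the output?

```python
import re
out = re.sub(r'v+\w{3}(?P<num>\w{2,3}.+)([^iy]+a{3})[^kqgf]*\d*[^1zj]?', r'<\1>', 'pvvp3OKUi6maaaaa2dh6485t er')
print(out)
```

This matches one or more of a literal 'v', then exactly 3 of a word character; then 2 to 3 of a word character, then one or more of any character (captured as 'num'); then one or more of any character except [iy], then exactly 3 of the literal 'a' (captured); then zero or more of any character except [kqgf], then zero or more of a digit, then optionally any character except [1zj].
Each match is replaced using the text its own group 1 captured.

p<KUi6ma>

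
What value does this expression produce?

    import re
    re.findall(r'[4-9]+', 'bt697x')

['697']

This matches one or more of a character in [4-9].
Scanning left to right: at [2:5] → '697'.
No capturing groups, so `findall` returns the 1 full match string.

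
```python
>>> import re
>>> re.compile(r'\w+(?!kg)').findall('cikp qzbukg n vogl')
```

['cikp', 'qzbukg', 'n', 'vogl']

A negative assertion filters positions out without eating any characters.
`findall` yields the raw match text (4 of them) because the pattern has no groups.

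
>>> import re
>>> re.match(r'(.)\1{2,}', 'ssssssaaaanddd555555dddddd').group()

'ssssss'

`\1` is not a pattern — it's the concrete string captured by group 1, re-applied verbatim.
`re.match` won't scan ahead — the pattern has to work from the very first character.
The match spans [0:6] → 'ssssss'.
Captured: group 1 = 's'.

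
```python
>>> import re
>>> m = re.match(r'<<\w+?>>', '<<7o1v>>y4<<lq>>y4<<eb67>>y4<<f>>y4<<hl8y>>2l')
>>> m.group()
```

'<<7o1v>>'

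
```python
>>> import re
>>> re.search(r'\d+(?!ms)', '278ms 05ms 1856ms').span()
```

(0, 2)

Because the assertion is negative and zero-width, positions next to the forbidden text are skipped.
Unlike `match`, `search` isn't anchored — it looks for the pattern anywhere in the string.
The match spans [0:2] → '27'.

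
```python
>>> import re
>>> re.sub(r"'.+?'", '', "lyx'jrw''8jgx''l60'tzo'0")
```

"lyxtzo'0"

Matches: at [3:8] → "'jrw'"; at [8:14] → "'8jgx'"; at [14:19] → "'l60'".
Every occurrence is swapped for ''.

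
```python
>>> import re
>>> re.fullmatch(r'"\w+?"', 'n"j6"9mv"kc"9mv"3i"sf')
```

None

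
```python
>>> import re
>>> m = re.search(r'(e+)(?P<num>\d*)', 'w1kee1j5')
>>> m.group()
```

'ee1'

The pattern matches one or more of a literal 'e' (captured); then zero or more of a digit (captured as 'num').
`search` walks the string left to right and returns the first match it finds.
The match spans [3:6] → 'ee1'.
Captured: group 1 = 'ee', group 2 = '1'.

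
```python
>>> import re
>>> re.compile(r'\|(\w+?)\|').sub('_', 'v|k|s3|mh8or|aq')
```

Each match is replaced by '_'.

'v_s3_aq'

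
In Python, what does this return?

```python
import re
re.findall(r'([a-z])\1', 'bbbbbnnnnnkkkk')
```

['b', 'b', 'n', 'n', 'k', 'k']

`\1` has to match the exact text group 1 already captured.
`findall` collects group 1 from each match (6 total).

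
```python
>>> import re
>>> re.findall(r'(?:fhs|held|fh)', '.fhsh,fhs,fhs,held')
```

['fhs', 'fhs', 'fhs', 'held']

Branches in `(...|...)` are attempted left-to-right; the first branch that allows the whole pattern to succeed is taken.
No capturing groups, so `findall` returns the 4 full match strings.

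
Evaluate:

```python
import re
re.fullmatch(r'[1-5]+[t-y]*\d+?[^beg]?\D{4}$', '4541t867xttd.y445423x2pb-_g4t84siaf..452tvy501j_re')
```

None

The pattern matches one or more of a character in [1-5]; then zero or more of a character in [t-y], then one or more of a digit (lazy); then optionally any character except [beg], then exactly 4 of a non-digit; then anchored at the end.
For `fullmatch`, every character of the input must be accounted for by the pattern.
Here the string isn't matched end-to-end, so the call returns None.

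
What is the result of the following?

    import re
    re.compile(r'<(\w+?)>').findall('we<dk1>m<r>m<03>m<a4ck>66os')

['dk1', 'r', '03', 'a4ck']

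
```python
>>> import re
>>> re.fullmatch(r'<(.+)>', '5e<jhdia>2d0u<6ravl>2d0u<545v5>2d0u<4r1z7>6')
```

None

`re.fullmatch` is like wrapping the pattern in `^…$` (in single-line mode).
Here the string isn't matched end-to-end, so the call returns None.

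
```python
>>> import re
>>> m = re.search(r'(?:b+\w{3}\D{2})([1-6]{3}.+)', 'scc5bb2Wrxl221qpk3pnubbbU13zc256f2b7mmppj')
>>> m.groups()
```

('221qpk3pnubbbU13zc256f2b7mmppj',)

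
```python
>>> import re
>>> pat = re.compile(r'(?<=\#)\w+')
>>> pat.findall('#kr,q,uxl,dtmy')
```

['kr']

Lookahead/lookbehind check context without consuming it, so the matched span excludes the asserted characters.
Walking the string: at [1:3] → 'kr'.
`findall` yields the raw match text (1 of them) because the pattern has no groups.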